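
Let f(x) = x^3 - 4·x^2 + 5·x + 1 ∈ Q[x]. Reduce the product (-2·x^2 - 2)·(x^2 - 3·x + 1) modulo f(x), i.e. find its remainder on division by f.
First multiply in Q[x] without reducing: a · b = -2·x^4 + 6·x^3 - 4·x^2 + 6·x - 2. Now divide by f(x) = x^3 - 4·x^2 + 5·x + 1, eliminating the leading term at each step:
  leading term -2·x^4: subtract (-2·x)·f(x) = -2·x^4 + 8·x^3 - 10·x^2 - 2·x, leaving -2·x^3 + 6·x^2 + 8·x - 2
  leading term -2·x^3: subtract (-2)·f(x) = -2·x^3 + 8·x^2 - 10·x - 2, leaving -2·x^2 + 18·x
The degree is now < 3, so this is the remainder. Hence a · b ≡ -2·x^2 + 18·x in Q[x]/(f).

Final answer: a · b ≡ -2·x^2 + 18·x (mod f(x))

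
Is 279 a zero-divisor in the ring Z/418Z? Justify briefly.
NO

gcd(279, 418) = 1, so 279 is a unit in Z/418Z (it has a multiplicative inverse). A unit cannot be a zero-divisor: if 279·b ≡ 0 then multiplying both sides by 279^(−1) gives b ≡ 0. So 279 is not a zero-divisor.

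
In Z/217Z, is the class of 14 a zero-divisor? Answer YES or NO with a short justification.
YES

gcd(14, 217) = 7 > 1, so 14 is not a unit in Z/217Z. In Z/nZ every nonzero non-unit is a zero-divisor: explicitly, take b = 217/gcd = 31 ≠ 0 (mod 217); then 14·31 = 434 = 2·217, i.e. 14·31 ≡ 0 (mod 217). So 14 is a zero-divisor.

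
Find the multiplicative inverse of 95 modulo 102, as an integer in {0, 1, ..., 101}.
95^(−1) ≡ 29 (mod 102)

Apply the extended Euclidean algorithm to (102, 95), tracking rows (r, s, t) with s·102 + t·95 = r. Each division r_prev = q·r_cur + r_new produces the new row as (previous row) − q·(current row):
  row A: (102, 1, 0)   [1·102 + 0·95 = 102]
  row B: (95, 0, 1)   [0·102 + 1·95 = 95]
  102 = 1·95 + 7   → row C = row A − 1·row B = (7, 1, −1)   [check: 1·102 − 1·95 = 7]
  95 = 13·7 + 4   → row D = row B − 13·row C = (4, −13, 14)   [check: −13·102 + 14·95 = 4]
  7 = 1·4 + 3   → row E = row C − 1·row D = (3, 14, −15)   [check: 14·102 − 15·95 = 3]
  4 = 1·3 + 1   → row F = row D − 1·row E = (1, −27, 29)   [check: −27·102 + 29·95 = 1]
  3 = 3·1 + 0   → remainder 0, stop. gcd = 1 (last nonzero row F).
The gcd is 1, so 95 is invertible mod 102. The last nonzero row gives −27·102 + 29·95 = 1, so t = 29. So 95^(−1) ≡ 29 (mod 102). Verify: 95 · 29 = 2755 ≡ 1 (mod 102). ✓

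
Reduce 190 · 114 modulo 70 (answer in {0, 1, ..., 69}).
Reduce the factors first: 190 ≡ 50, 114 ≡ 44 (mod 70), so 190 · 114 ≡ 50 · 44 (mod 70). 50 · 44 = 2200. Dividing by 70: 2200 = 31·70 + 30. So (190 · 114) mod 70 = 30.

Final answer: 30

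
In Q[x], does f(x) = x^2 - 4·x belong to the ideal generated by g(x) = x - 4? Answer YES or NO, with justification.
In Q[x] the ideal (g) consists of all multiples of g, so f ∈ (g) iff g | f, i.e. iff the remainder of f on division by g is 0. Divide f by g (g is monic, so eliminate the leading term of the running remainder at each step):
  leading term x^2: subtract (x)·g(x) = x^2 - 4·x, leaving 0
The remainder is 0, so f(x) = g(x) · h(x) with h(x) = x. Hence g | f, i.e. f ∈ (g).

Final answer: YES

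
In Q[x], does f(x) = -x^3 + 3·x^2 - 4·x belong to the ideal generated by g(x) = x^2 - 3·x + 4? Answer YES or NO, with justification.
In Q[x] the ideal (g) consists of all multiples of g, so f ∈ (g) iff g | f, i.e. iff the remainder of f on division by g is 0. Divide f by g (g is monic, so eliminate the leading term of the running remainder at each step):
  leading term -x^3: subtract (-x)·g(x) = -x^3 + 3·x^2 - 4·x, leaving 0
The remainder is 0, so f(x) = g(x) · h(x) with h(x) = -x. Hence g | f, i.e. f ∈ (g).

Final answer: YES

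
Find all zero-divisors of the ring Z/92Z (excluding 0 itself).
An element a ∈ Z/92Z (with a ≠ 0) is a zero-divisor iff gcd(a, 92) > 1 (because a is a unit precisely when gcd(a, n) = 1, and in Z/nZ every nonzero, non-unit element is a zero-divisor). Scan a = 1, ..., 91 and keep those with gcd(a, 92) > 1:
  gcd(2, 92) = 2, gcd(4, 92) = 4, gcd(6, 92) = 2, gcd(8, 92) = 4, gcd(10, 92) = 2, gcd(12, 92) = 4, gcd(14, 92) = 2, gcd(16, 92) = 4, gcd(18, 92) = 2, gcd(20, 92) = 4, gcd(22, 92) = 2, gcd(23, 92) = 23, gcd(24, 92) = 4, gcd(26, 92) = 2, gcd(28, 92) = 4, gcd(30, 92) = 2, gcd(32, 92) = 4, gcd(34, 92) = 2, gcd(36, 92) = 4, gcd(38, 92) = 2, gcd(40, 92) = 4, gcd(42, 92) = 2, gcd(44, 92) = 4, gcd(46, 92) = 46, gcd(48, 92) = 4, gcd(50, 92) = 2, gcd(52, 92) = 4, gcd(54, 92) = 2, gcd(56, 92) = 4, gcd(58, 92) = 2, gcd(60, 92) = 4, gcd(62, 92) = 2, gcd(64, 92) = 4, gcd(66, 92) = 2, gcd(68, 92) = 4, gcd(69, 92) = 23, gcd(70, 92) = 2, gcd(72, 92) = 4, gcd(74, 92) = 2, gcd(76, 92) = 4, gcd(78, 92) = 2, gcd(80, 92) = 4, gcd(82, 92) = 2, gcd(84, 92) = 4, gcd(86, 92) = 2, gcd(88, 92) = 4, gcd(90, 92) = 2.
All other a ∈ {1, ..., 91} have gcd(a, 92) = 1 and are units. So the nonzero zero-divisors are exactly the 47 values of a appearing in this scan.

Final answer: nonzero zero-divisors of Z/92Z = {2, 4, 6, 8, 10, 12, 14, 16, 18, 20, 22, 23, 24, 26, 28, 30, 32, 34, 36, 38, 40, 42, 44, 46, 48, 50, 52, 54, 56, 58, 60, 62, 64, 66, 68, 69, 70, 72, 74, 76, 78, 80, 82, 84, 86, 88, 90}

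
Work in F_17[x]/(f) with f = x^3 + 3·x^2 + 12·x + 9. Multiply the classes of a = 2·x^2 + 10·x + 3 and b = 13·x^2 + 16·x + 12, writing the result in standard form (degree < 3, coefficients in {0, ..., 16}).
a · b ≡ 16·x^2 + 14·x + 11 (mod f(x))

Multiply as integer polynomials: a · b = 26·x^4 + 162·x^3 + 223·x^2 + 168·x + 36. Reducing coefficients mod 17: a · b ≡ 9·x^4 + 9·x^3 + 2·x^2 + 15·x + 2. Now divide by f(x) = x^3 + 3·x^2 + 12·x + 9 in F_17[x], eliminating the leading term at each step:
  leading term 9·x^4: subtract (9·x)·f(x) = 9·x^4 + 10·x^3 + 6·x^2 + 13·x, leaving 16·x^3 + 13·x^2 + 2·x + 2 (coefficients mod 17)
  leading term 16·x^3: subtract (16)·f(x) = 16·x^3 + 14·x^2 + 5·x + 8, leaving 16·x^2 + 14·x + 11 (coefficients mod 17)
The degree is now < 3, so this is the remainder. Hence a · b ≡ 16·x^2 + 14·x + 11 in F_17[x]/(f).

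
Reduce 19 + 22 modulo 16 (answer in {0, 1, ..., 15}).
9

Reduce the summands first: 19 ≡ 3, 22 ≡ 6 (mod 16), so 19 + 22 ≡ 3 + 6 (mod 16). 3 + 6 = 9; 9 = 0·16 + 9, so (19 + 22) mod 16 = 9.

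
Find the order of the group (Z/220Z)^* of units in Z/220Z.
(Z/220Z)^* consists of the classes a with gcd(a, 220) = 1, so its order is φ(220). φ is multiplicative, with φ(p^e) = p^e − p^(e−1). Factorise 220 = 2^2 · 5 · 11. Then
  φ(220) = (2^2 − 2^1) · (5 − 1) · (11 − 1) = 2 · 4 · 10 = 80.
Thus |(Z/220Z)^*| = 80.

Final answer: |(Z/220Z)^*| = 80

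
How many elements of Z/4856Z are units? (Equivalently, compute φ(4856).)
Z/4856Z has φ(4856) = 2424 units

An element a ∈ Z/4856Z is a unit iff gcd(a, 4856) = 1, so the number of units is φ(4856). φ is multiplicative, with φ(p^e) = p^e − p^(e−1). Factorise 4856 = 2^3 · 607. Then
  φ(4856) = (2^3 − 2^2) · (607 − 1) = 4 · 606 = 2424.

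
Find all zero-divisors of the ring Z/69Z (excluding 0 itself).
nonzero zero-divisors of Z/69Z = {3, 6, 9, 12, 15, 18, 21, 23, 24, 27, 30, 33, 36, 39, 42, 45, 46, 48, 51, 54, 57, 60, 63, 66}

An element a ∈ Z/69Z (with a ≠ 0) is a zero-divisor iff gcd(a, 69) > 1 (because a is a unit precisely when gcd(a, n) = 1, and in Z/nZ every nonzero, non-unit element is a zero-divisor). Scan a = 1, ..., 68 and keep those with gcd(a, 69) > 1:
  gcd(3, 69) = 3, gcd(6, 69) = 3, gcd(9, 69) = 3, gcd(12, 69) = 3, gcd(15, 69) = 3, gcd(18, 69) = 3, gcd(21, 69) = 3, gcd(23, 69) = 23, gcd(24, 69) = 3, gcd(27, 69) = 3, gcd(30, 69) = 3, gcd(33, 69) = 3, gcd(36, 69) = 3, gcd(39, 69) = 3, gcd(42, 69) = 3, gcd(45, 69) = 3, gcd(46, 69) = 23, gcd(48, 69) = 3, gcd(51, 69) = 3, gcd(54, 69) = 3, gcd(57, 69) = 3, gcd(60, 69) = 3, gcd(63, 69) = 3, gcd(66, 69) = 3.
All other a ∈ {1, ..., 68} have gcd(a, 69) = 1 and are units. So the nonzero zero-divisors are exactly the 24 values of a appearing in this scan.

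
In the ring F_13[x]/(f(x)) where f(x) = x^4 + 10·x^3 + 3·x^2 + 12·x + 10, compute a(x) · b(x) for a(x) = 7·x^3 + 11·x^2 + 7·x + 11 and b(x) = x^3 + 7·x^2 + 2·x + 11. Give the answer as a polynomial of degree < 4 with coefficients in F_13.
a · b ≡ 12·x^3 + 4·x^2 + 12·x + 2 (mod f(x))

Multiply as integer polynomials: a · b = 7·x^6 + 60·x^5 + 98·x^4 + 159·x^3 + 212·x^2 + 99·x + 121. Reducing coefficients mod 13: a · b ≡ 7·x^6 + 8·x^5 + 7·x^4 + 3·x^3 + 4·x^2 + 8·x + 4. Now divide by f(x) = x^4 + 10·x^3 + 3·x^2 + 12·x + 10 in F_13[x], eliminating the leading term at each step:
  leading term 7·x^6: subtract (7·x^2)·f(x) = 7·x^6 + 5·x^5 + 8·x^4 + 6·x^3 + 5·x^2, leaving 3·x^5 + 12·x^4 + 10·x^3 + 12·x^2 + 8·x + 4 (coefficients mod 13)
  leading term 3·x^5: subtract (3·x)·f(x) = 3·x^5 + 4·x^4 + 9·x^3 + 10·x^2 + 4·x, leaving 8·x^4 + x^3 + 2·x^2 + 4·x + 4 (coefficients mod 13)
  leading term 8·x^4: subtract (8)·f(x) = 8·x^4 + 2·x^3 + 11·x^2 + 5·x + 2, leaving 12·x^3 + 4·x^2 + 12·x + 2 (coefficients mod 13)
The degree is now < 4, so this is the remainder. Hence a · b ≡ 12·x^3 + 4·x^2 + 12·x + 2 in F_13[x]/(f).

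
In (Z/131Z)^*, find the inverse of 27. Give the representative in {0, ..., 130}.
27^(−1) ≡ 34 (mod 131)

Apply the extended Euclidean algorithm to (131, 27), tracking rows (r, s, t) with s·131 + t·27 = r. Each division r_prev = q·r_cur + r_new produces the new row as (previous row) − q·(current row):
  row A: (131, 1, 0)   [1·131 + 0·27 = 131]
  row B: (27, 0, 1)   [0·131 + 1·27 = 27]
  131 = 4·27 + 23   → row C = row A − 4·row B = (23, 1, −4)   [check: 1·131 − 4·27 = 23]
  27 = 1·23 + 4   → row D = row B − 1·row C = (4, −1, 5)   [check: −1·131 + 5·27 = 4]
  23 = 5·4 + 3   → row E = row C − 5·row D = (3, 6, −29)   [check: 6·131 − 29·27 = 3]
  4 = 1·3 + 1   → row F = row D − 1·row E = (1, −7, 34)   [check: −7·131 + 34·27 = 1]
  3 = 3·1 + 0   → remainder 0, stop. gcd = 1 (last nonzero row F).
The gcd is 1, so 27 is invertible mod 131. The last nonzero row gives −7·131 + 34·27 = 1, so t = 34. So 27^(−1) ≡ 34 (mod 131). Verify: 27 · 34 = 918 ≡ 1 (mod 131). ✓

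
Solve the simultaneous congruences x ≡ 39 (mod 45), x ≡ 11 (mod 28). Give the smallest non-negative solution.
x ≡ 39 (mod 1260); the representative in [0, 1260) is 39

The moduli 45, 28 are pairwise coprime, so by the CRT there is a unique solution mod 45·28 = 1260.
Solve by successive substitution. Start with x ≡ 39 (mod 45).
  Combine with x ≡ 11 (mod 28): write x = 39 + 45·t and require 39 + 45·t ≡ 11 (mod 28), i.e. 45·t ≡ 11 − 39 ≡ 0 (mod 28). Since 45^(−1) ≡ 5 (mod 28) (45 ≡ 17 (mod 28)), t ≡ 5·0 ≡ 0 (mod 28). So x ≡ 39 + 45·0 = 39 (mod 1260).
Unique solution in [0, 1260): x = 39.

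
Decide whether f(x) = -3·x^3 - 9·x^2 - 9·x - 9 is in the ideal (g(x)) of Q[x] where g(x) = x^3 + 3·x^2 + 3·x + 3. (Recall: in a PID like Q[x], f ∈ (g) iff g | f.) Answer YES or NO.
In Q[x] the ideal (g) consists of all multiples of g, so f ∈ (g) iff g | f, i.e. iff the remainder of f on division by g is 0. Divide f by g (g is monic, so eliminate the leading term of the running remainder at each step):
  leading term -3·x^3: subtract (-3)·g(x) = -3·x^3 - 9·x^2 - 9·x - 9, leaving 0
The remainder is 0, so f(x) = g(x) · h(x) with h(x) = -3. Hence g | f, i.e. f ∈ (g).

Final answer: YES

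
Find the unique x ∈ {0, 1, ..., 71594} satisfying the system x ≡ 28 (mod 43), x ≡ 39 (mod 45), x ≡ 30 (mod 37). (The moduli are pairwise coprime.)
The moduli 43, 45, 37 are pairwise coprime, so by the CRT there is a unique solution mod 43·45·37 = 71595.
Solve by successive substitution. Start with x ≡ 28 (mod 43).
  Combine with x ≡ 39 (mod 45): write x = 28 + 43·t and require 28 + 43·t ≡ 39 (mod 45), i.e. 43·t ≡ 39 − 28 ≡ 11 (mod 45). Since 43^(−1) ≡ 22 (mod 45), t ≡ 22·11 ≡ 17 (mod 45). So x ≡ 28 + 43·17 = 759 (mod 1935).
  Combine with x ≡ 30 (mod 37): write x = 759 + 1935·t and require 759 + 1935·t ≡ 30 (mod 37), i.e. 1935·t ≡ 30 − 759 ≡ 11 (mod 37). Since 1935^(−1) ≡ 27 (mod 37) (1935 ≡ 11 (mod 37)), t ≡ 27·11 ≡ 1 (mod 37). So x ≡ 759 + 1935·1 = 2694 (mod 71595).
Unique solution in [0, 71595): x = 2694.

Final answer: x ≡ 2694 (mod 71595); the representative in [0, 71595) is 2694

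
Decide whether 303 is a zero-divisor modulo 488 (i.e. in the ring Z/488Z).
gcd(303, 488) = 1, so 303 is a unit in Z/488Z (it has a multiplicative inverse). A unit cannot be a zero-divisor: if 303·b ≡ 0 then multiplying both sides by 303^(−1) gives b ≡ 0. So 303 is not a zero-divisor.

Final answer: NO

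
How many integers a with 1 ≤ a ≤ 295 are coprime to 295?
The number of a ∈ {1, ..., 295} with gcd(a, 295) = 1 is by definition Euler's totient φ(295). φ is multiplicative, with φ(p^e) = p^e − p^(e−1). Factorise 295 = 5 · 59. Then
  φ(295) = (5 − 1) · (59 − 1) = 4 · 58 = 232.
So there are 232 such integers.

Final answer: 232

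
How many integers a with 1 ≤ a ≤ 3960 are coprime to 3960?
960

The number of a ∈ {1, ..., 3960} with gcd(a, 3960) = 1 is by definition Euler's totient φ(3960). φ is multiplicative, with φ(p^e) = p^e − p^(e−1). Factorise 3960 = 2^3 · 3^2 · 5 · 11. Then
  φ(3960) = (2^3 − 2^2) · (3^2 − 3^1) · (5 − 1) · (11 − 1) = 4 · 6 · 4 · 10 = 960.
So there are 960 such integers.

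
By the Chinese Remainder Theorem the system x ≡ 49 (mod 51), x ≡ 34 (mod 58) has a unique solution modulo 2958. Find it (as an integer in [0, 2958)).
The moduli 51, 58 are pairwise coprime, so by the CRT there is a unique solution mod 51·58 = 2958.
Solve by successive substitution. Start with x ≡ 49 (mod 51).
  Combine with x ≡ 34 (mod 58): write x = 49 + 51·t and require 49 + 51·t ≡ 34 (mod 58), i.e. 51·t ≡ 34 − 49 ≡ 43 (mod 58). Since 51^(−1) ≡ 33 (mod 58), t ≡ 33·43 ≡ 27 (mod 58). So x ≡ 49 + 51·27 = 1426 (mod 2958).
Unique solution in [0, 2958): x = 1426.

Final answer: x ≡ 1426 (mod 2958); the representative in [0, 2958) is 1426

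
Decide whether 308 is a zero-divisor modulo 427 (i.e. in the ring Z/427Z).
gcd(308, 427) = 7 > 1, so 308 is not a unit in Z/427Z. In Z/nZ every nonzero non-unit is a zero-divisor: explicitly, take b = 427/gcd = 61 ≠ 0 (mod 427); then 308·61 = 18788 = 44·427, i.e. 308·61 ≡ 0 (mod 427). So 308 is a zero-divisor.

Final answer: YES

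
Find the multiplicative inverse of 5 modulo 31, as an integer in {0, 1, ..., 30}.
5^(−1) ≡ 25 (mod 31)

Apply the extended Euclidean algorithm to (31, 5), tracking rows (r, s, t) with s·31 + t·5 = r. Each division r_prev = q·r_cur + r_new produces the new row as (previous row) − q·(current row):
  row A: (31, 1, 0)   [1·31 + 0·5 = 31]
  row B: (5, 0, 1)   [0·31 + 1·5 = 5]
  31 = 6·5 + 1   → row C = row A − 6·row B = (1, 1, −6)   [check: 1·31 − 6·5 = 1]
  5 = 5·1 + 0   → remainder 0, stop. gcd = 1 (last nonzero row C).
The gcd is 1, so 5 is invertible mod 31. The last nonzero row gives 1·31 − 6·5 = 1, so t = −6. So 5^(−1) ≡ −6 ≡ 25 (mod 31). Verify: 5 · 25 = 125 ≡ 1 (mod 31). ✓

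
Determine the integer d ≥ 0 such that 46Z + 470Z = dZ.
In the PID Z, (a, b) is generated by gcd(a, b). Compute gcd(470, 46) with the extended Euclidean algorithm, tracking rows (r, s, t) with s·470 + t·46 = r:
  row A: (470, 1, 0)   [1·470 + 0·46 = 470]
  row B: (46, 0, 1)   [0·470 + 1·46 = 46]
  470 = 10·46 + 10   → row C = row A − 10·row B = (10, 1, −10)   [check: 1·470 − 10·46 = 10]
  46 = 4·10 + 6   → row D = row B − 4·row C = (6, −4, 41)   [check: −4·470 + 41·46 = 6]
  10 = 1·6 + 4   → row E = row C − 1·row D = (4, 5, −51)   [check: 5·470 − 51·46 = 4]
  6 = 1·4 + 2   → row F = row D − 1·row E = (2, −9, 92)   [check: −9·470 + 92·46 = 2]
  4 = 2·2 + 0   → remainder 0, stop. gcd = 2 (last nonzero row F).
So gcd(46, 470) = 2, with Bézout identity −9·470 + 92·46 = 2. Containment (⊇): the Bézout identity exhibits 2 as an element of (46, 470), giving (2) ⊆ (46, 470). Containment (⊆): since 2 | 46 and 2 | 470 (46 = 2·23, 470 = 2·235), every Z-linear combination of 46 and 470 is divisible by 2, so (46, 470) ⊆ (2). Therefore (46, 470) = (2), d = 2.

Final answer: (46, 470) = (2); d = 2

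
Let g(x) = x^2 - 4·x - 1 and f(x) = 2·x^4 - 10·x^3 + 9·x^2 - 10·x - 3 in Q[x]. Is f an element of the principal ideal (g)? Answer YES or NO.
YES

In Q[x] the ideal (g) consists of all multiples of g, so f ∈ (g) iff g | f, i.e. iff the remainder of f on division by g is 0. Divide f by g (g is monic, so eliminate the leading term of the running remainder at each step):
  leading term 2·x^4: subtract (2·x^2)·g(x) = 2·x^4 - 8·x^3 - 2·x^2, leaving -2·x^3 + 11·x^2 - 10·x - 3
  leading term -2·x^3: subtract (-2·x)·g(x) = -2·x^3 + 8·x^2 + 2·x, leaving 3·x^2 - 12·x - 3
  leading term 3·x^2: subtract (3)·g(x) = 3·x^2 - 12·x - 3, leaving 0
The remainder is 0, so f(x) = g(x) · h(x) with h(x) = 2·x^2 - 2·x + 3. Hence g | f, i.e. f ∈ (g).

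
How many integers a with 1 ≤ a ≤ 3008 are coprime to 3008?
1472

The number of a ∈ {1, ..., 3008} with gcd(a, 3008) = 1 is by definition Euler's totient φ(3008). φ is multiplicative, with φ(p^e) = p^e − p^(e−1). Factorise 3008 = 2^6 · 47. Then
  φ(3008) = (2^6 − 2^5) · (47 − 1) = 32 · 46 = 1472.
So there are 1472 such integers.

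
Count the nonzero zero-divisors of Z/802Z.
In Z/802Z each nonzero element is either a unit (gcd with 802 is 1) or a zero-divisor (gcd > 1). The number of units is φ(802): factorise 802 = 2 · 401, so φ(802) = (2 − 1) · (401 − 1) = 1 · 400 = 400. The nonzero elements number 802 − 1 = 801. Hence the nonzero zero-divisors number 801 − 400 = 401.

Final answer: Z/802Z has 401 nonzero zero-divisors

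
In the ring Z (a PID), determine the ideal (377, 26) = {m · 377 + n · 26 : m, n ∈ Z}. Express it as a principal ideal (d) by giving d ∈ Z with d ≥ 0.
In the PID Z, (a, b) is generated by gcd(a, b). Compute gcd(377, 26) with the extended Euclidean algorithm, tracking rows (r, s, t) with s·377 + t·26 = r:
  row A: (377, 1, 0)   [1·377 + 0·26 = 377]
  row B: (26, 0, 1)   [0·377 + 1·26 = 26]
  377 = 14·26 + 13   → row C = row A − 14·row B = (13, 1, −14)   [check: 1·377 − 14·26 = 13]
  26 = 2·13 + 0   → remainder 0, stop. gcd = 13 (last nonzero row C).
So gcd(377, 26) = 13, with Bézout identity 1·377 − 14·26 = 13. Containment (⊇): the Bézout identity exhibits 13 as an element of (377, 26), giving (13) ⊆ (377, 26). Containment (⊆): since 13 | 377 and 13 | 26 (377 = 13·29, 26 = 13·2), every Z-linear combination of 377 and 26 is divisible by 13, so (377, 26) ⊆ (13). Therefore (377, 26) = (13), d = 13.

Final answer: (377, 26) = (13); d = 13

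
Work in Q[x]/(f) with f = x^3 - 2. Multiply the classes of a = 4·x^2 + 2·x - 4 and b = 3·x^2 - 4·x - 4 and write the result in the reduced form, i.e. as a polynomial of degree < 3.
First multiply in Q[x] without reducing: a · b = 12·x^4 - 10·x^3 - 36·x^2 + 8·x + 16. Now divide by f(x) = x^3 - 2, eliminating the leading term at each step:
  leading term 12·x^4: subtract (12·x)·f(x) = 12·x^4 - 24·x, leaving -10·x^3 - 36·x^2 + 32·x + 16
  leading term -10·x^3: subtract (-10)·f(x) = 20 - 10·x^3, leaving -36·x^2 + 32·x - 4
The degree is now < 3, so this is the remainder. Hence a · b ≡ -36·x^2 + 32·x - 4 in Q[x]/(f).

Final answer: a · b ≡ -36·x^2 + 32·x - 4 (mod f(x))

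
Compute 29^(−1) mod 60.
Apply the extended Euclidean algorithm to (60, 29), tracking rows (r, s, t) with s·60 + t·29 = r. Each division r_prev = q·r_cur + r_new produces the new row as (previous row) − q·(current row):
  row A: (60, 1, 0)   [1·60 + 0·29 = 60]
  row B: (29, 0, 1)   [0·60 + 1·29 = 29]
  60 = 2·29 + 2   → row C = row A − 2·row B = (2, 1, −2)   [check: 1·60 − 2·29 = 2]
  29 = 14·2 + 1   → row D = row B − 14·row C = (1, −14, 29)   [check: −14·60 + 29·29 = 1]
  2 = 2·1 + 0   → remainder 0, stop. gcd = 1 (last nonzero row D).
The gcd is 1, so 29 is invertible mod 60. The last nonzero row gives −14·60 + 29·29 = 1, so t = 29. So 29^(−1) ≡ 29 (mod 60). Verify: 29 · 29 = 841 ≡ 1 (mod 60). ✓

Final answer: 29^(−1) ≡ 29 (mod 60)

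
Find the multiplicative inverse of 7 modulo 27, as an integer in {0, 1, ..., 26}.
Apply the extended Euclidean algorithm to (27, 7), tracking rows (r, s, t) with s·27 + t·7 = r. Each division r_prev = q·r_cur + r_new produces the new row as (previous row) − q·(current row):
  row A: (27, 1, 0)   [1·27 + 0·7 = 27]
  row B: (7, 0, 1)   [0·27 + 1·7 = 7]
  27 = 3·7 + 6   → row C = row A − 3·row B = (6, 1, −3)   [check: 1·27 − 3·7 = 6]
  7 = 1·6 + 1   → row D = row B − 1·row C = (1, −1, 4)   [check: −1·27 + 4·7 = 1]
  6 = 6·1 + 0   → remainder 0, stop. gcd = 1 (last nonzero row D).
The gcd is 1, so 7 is invertible mod 27. The last nonzero row gives −1·27 + 4·7 = 1, so t = 4. So 7^(−1) ≡ 4 (mod 27). Verify: 7 · 4 = 28 ≡ 1 (mod 27). ✓

Final answer: 7^(−1) ≡ 4 (mod 27)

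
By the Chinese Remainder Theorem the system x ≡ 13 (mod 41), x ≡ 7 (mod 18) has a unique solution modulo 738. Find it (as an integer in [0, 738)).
The moduli 41, 18 are pairwise coprime, so by the CRT there is a unique solution mod 41·18 = 738.
Solve by successive substitution. Start with x ≡ 13 (mod 41).
  Combine with x ≡ 7 (mod 18): write x = 13 + 41·t and require 13 + 41·t ≡ 7 (mod 18), i.e. 41·t ≡ 7 − 13 ≡ 12 (mod 18). Since 41^(−1) ≡ 11 (mod 18) (41 ≡ 5 (mod 18)), t ≡ 11·12 ≡ 6 (mod 18). So x ≡ 13 + 41·6 = 259 (mod 738).
Unique solution in [0, 738): x = 259.

Final answer: x ≡ 259 (mod 738); the representative in [0, 738) is 259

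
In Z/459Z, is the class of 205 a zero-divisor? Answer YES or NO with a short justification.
NO

gcd(205, 459) = 1, so 205 is a unit in Z/459Z (it has a multiplicative inverse). A unit cannot be a zero-divisor: if 205·b ≡ 0 then multiplying both sides by 205^(−1) gives b ≡ 0. So 205 is not a zero-divisor.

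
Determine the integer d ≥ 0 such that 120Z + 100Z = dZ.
In the PID Z, (a, b) is generated by gcd(a, b). Compute gcd(120, 100) with the extended Euclidean algorithm, tracking rows (r, s, t) with s·120 + t·100 = r:
  row A: (120, 1, 0)   [1·120 + 0·100 = 120]
  row B: (100, 0, 1)   [0·120 + 1·100 = 100]
  120 = 1·100 + 20   → row C = row A − 1·row B = (20, 1, −1)   [check: 1·120 − 1·100 = 20]
  100 = 5·20 + 0   → remainder 0, stop. gcd = 20 (last nonzero row C).
So gcd(120, 100) = 20, with Bézout identity 1·120 − 1·100 = 20. Containment (⊇): the Bézout identity exhibits 20 as an element of (120, 100), giving (20) ⊆ (120, 100). Containment (⊆): since 20 | 120 and 20 | 100 (120 = 20·6, 100 = 20·5), every Z-linear combination of 120 and 100 is divisible by 20, so (120, 100) ⊆ (20). Therefore (120, 100) = (20), d = 20.

Final answer: (120, 100) = (20); d = 20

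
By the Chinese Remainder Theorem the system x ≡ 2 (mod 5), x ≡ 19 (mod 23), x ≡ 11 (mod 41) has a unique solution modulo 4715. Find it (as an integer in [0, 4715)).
x ≡ 1077 (mod 4715); the representative in [0, 4715) is 1077

The moduli 5, 23, 41 are pairwise coprime, so by the CRT there is a unique solution mod 5·23·41 = 4715.
Solve by successive substitution. Start with x ≡ 2 (mod 5).
  Combine with x ≡ 19 (mod 23): write x = 2 + 5·t and require 2 + 5·t ≡ 19 (mod 23), i.e. 5·t ≡ 19 − 2 ≡ 17 (mod 23). Since 5^(−1) ≡ 14 (mod 23), t ≡ 14·17 ≡ 8 (mod 23). So x ≡ 2 + 5·8 = 42 (mod 115).
  Combine with x ≡ 11 (mod 41): write x = 42 + 115·t and require 42 + 115·t ≡ 11 (mod 41), i.e. 115·t ≡ 11 − 42 ≡ 10 (mod 41). Since 115^(−1) ≡ 5 (mod 41) (115 ≡ 33 (mod 41)), t ≡ 5·10 ≡ 9 (mod 41). So x ≡ 42 + 115·9 = 1077 (mod 4715).
Unique solution in [0, 4715): x = 1077.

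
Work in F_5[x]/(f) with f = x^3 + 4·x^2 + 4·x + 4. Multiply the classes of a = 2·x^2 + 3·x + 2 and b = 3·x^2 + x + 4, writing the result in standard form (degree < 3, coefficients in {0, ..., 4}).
Multiply as integer polynomials: a · b = 6·x^4 + 11·x^3 + 17·x^2 + 14·x + 8. Reducing coefficients mod 5: a · b ≡ x^4 + x^3 + 2·x^2 + 4·x + 3. Now divide by f(x) = x^3 + 4·x^2 + 4·x + 4 in F_5[x], eliminating the leading term at each step:
  leading term x^4: subtract (x)·f(x) = x^4 + 4·x^3 + 4·x^2 + 4·x, leaving 2·x^3 + 3·x^2 + 3 (coefficients mod 5)
  leading term 2·x^3: subtract (2)·f(x) = 2·x^3 + 3·x^2 + 3·x + 3, leaving 2·x (coefficients mod 5)
The degree is now < 3, so this is the remainder. Hence a · b ≡ 2·x in F_5[x]/(f).

Final answer: a · b ≡ 2·x (mod f(x))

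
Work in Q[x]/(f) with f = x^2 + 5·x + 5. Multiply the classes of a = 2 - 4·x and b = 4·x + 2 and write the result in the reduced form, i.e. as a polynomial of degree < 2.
First multiply in Q[x] without reducing: a · b = 4 - 16·x^2. Now divide by f(x) = x^2 + 5·x + 5, eliminating the leading term at each step:
  leading term -16·x^2: subtract (-16)·f(x) = -16·x^2 - 80·x - 80, leaving 80·x + 84
The degree is now < 2, so this is the remainder. Hence a · b ≡ 80·x + 84 in Q[x]/(f).

Final answer: a · b ≡ 80·x + 84 (mod f(x))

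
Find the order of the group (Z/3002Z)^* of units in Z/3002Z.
(Z/3002Z)^* consists of the classes a with gcd(a, 3002) = 1, so its order is φ(3002). φ is multiplicative, with φ(p^e) = p^e − p^(e−1). Factorise 3002 = 2 · 19 · 79. Then
  φ(3002) = (2 − 1) · (19 − 1) · (79 − 1) = 1 · 18 · 78 = 1404.
Thus |(Z/3002Z)^*| = 1404.

Final answer: |(Z/3002Z)^*| = 1404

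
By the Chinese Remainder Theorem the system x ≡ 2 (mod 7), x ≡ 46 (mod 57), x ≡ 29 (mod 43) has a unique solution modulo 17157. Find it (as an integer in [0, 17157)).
x ≡ 10306 (mod 17157); the representative in [0, 17157) is 10306

The moduli 7, 57, 43 are pairwise coprime, so by the CRT there is a unique solution mod 7·57·43 = 17157.
Solve by successive substitution. Start with x ≡ 2 (mod 7).
  Combine with x ≡ 46 (mod 57): write x = 2 + 7·t and require 2 + 7·t ≡ 46 (mod 57), i.e. 7·t ≡ 46 − 2 ≡ 44 (mod 57). Since 7^(−1) ≡ 49 (mod 57), t ≡ 49·44 ≡ 47 (mod 57). So x ≡ 2 + 7·47 = 331 (mod 399).
  Combine with x ≡ 29 (mod 43): write x = 331 + 399·t and require 331 + 399·t ≡ 29 (mod 43), i.e. 399·t ≡ 29 − 331 ≡ 42 (mod 43). Since 399^(−1) ≡ 18 (mod 43) (399 ≡ 12 (mod 43)), t ≡ 18·42 ≡ 25 (mod 43). So x ≡ 331 + 399·25 = 10306 (mod 17157).
Unique solution in [0, 17157): x = 10306.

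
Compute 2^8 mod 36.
4

Use repeated squaring. Binary(8) = 1000. Walk through the bits of the exponent 8 left-to-right: at each bit after the leading one, square the running value, then multiply by 2 if the bit is 1 (always reducing mod 36):
  bit 1 = 1 (leading): start with 2.
  bit 2 = 0: square 2^2 = 4 (mod 36).
  bit 3 = 0: square 4^2 = 16 (mod 36).
  bit 4 = 0: square 16^2 = 256 ≡ 4 (mod 36).
Final value: 2^8 ≡ 4 (mod 36).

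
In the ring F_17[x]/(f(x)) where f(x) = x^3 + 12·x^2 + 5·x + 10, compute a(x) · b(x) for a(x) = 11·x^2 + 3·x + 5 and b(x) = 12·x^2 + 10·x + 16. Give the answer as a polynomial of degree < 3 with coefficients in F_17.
Multiply as integer polynomials: a · b = 132·x^4 + 146·x^3 + 266·x^2 + 98·x + 80. Reducing coefficients mod 17: a · b ≡ 13·x^4 + 10·x^3 + 11·x^2 + 13·x + 12. Now divide by f(x) = x^3 + 12·x^2 + 5·x + 10 in F_17[x], eliminating the leading term at each step:
  leading term 13·x^4: subtract (13·x)·f(x) = 13·x^4 + 3·x^3 + 14·x^2 + 11·x, leaving 7·x^3 + 14·x^2 + 2·x + 12 (coefficients mod 17)
  leading term 7·x^3: subtract (7)·f(x) = 7·x^3 + 16·x^2 + x + 2, leaving 15·x^2 + x + 10 (coefficients mod 17)
The degree is now < 3, so this is the remainder. Hence a · b ≡ 15·x^2 + x + 10 in F_17[x]/(f).

Final answer: a · b ≡ 15·x^2 + x + 10 (mod f(x))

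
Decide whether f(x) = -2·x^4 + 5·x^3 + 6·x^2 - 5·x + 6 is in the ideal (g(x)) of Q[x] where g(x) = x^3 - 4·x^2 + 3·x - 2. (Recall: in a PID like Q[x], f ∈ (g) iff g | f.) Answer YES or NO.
In Q[x] the ideal (g) consists of all multiples of g, so f ∈ (g) iff g | f, i.e. iff the remainder of f on division by g is 0. Divide f by g (g is monic, so eliminate the leading term of the running remainder at each step):
  leading term -2·x^4: subtract (-2·x)·g(x) = -2·x^4 + 8·x^3 - 6·x^2 + 4·x, leaving -3·x^3 + 12·x^2 - 9·x + 6
  leading term -3·x^3: subtract (-3)·g(x) = -3·x^3 + 12·x^2 - 9·x + 6, leaving 0
The remainder is 0, so f(x) = g(x) · h(x) with h(x) = -2·x - 3. Hence g | f, i.e. f ∈ (g).

Final answer: YES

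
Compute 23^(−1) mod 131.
Apply the extended Euclidean algorithm to (131, 23), tracking rows (r, s, t) with s·131 + t·23 = r. Each division r_prev = q·r_cur + r_new produces the new row as (previous row) − q·(current row):
  row A: (131, 1, 0)   [1·131 + 0·23 = 131]
  row B: (23, 0, 1)   [0·131 + 1·23 = 23]
  131 = 5·23 + 16   → row C = row A − 5·row B = (16, 1, −5)   [check: 1·131 − 5·23 = 16]
  23 = 1·16 + 7   → row D = row B − 1·row C = (7, −1, 6)   [check: −1·131 + 6·23 = 7]
  16 = 2·7 + 2   → row E = row C − 2·row D = (2, 3, −17)   [check: 3·131 − 17·23 = 2]
  7 = 3·2 + 1   → row F = row D − 3·row E = (1, −10, 57)   [check: −10·131 + 57·23 = 1]
  2 = 2·1 + 0   → remainder 0, stop. gcd = 1 (last nonzero row F).
The gcd is 1, so 23 is invertible mod 131. The last nonzero row gives −10·131 + 57·23 = 1, so t = 57. So 23^(−1) ≡ 57 (mod 131). Verify: 23 · 57 = 1311 ≡ 1 (mod 131). ✓

Final answer: 23^(−1) ≡ 57 (mod 131)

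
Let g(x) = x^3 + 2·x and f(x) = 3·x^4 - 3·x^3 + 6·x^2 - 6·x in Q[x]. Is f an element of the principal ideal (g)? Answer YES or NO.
In Q[x] the ideal (g) consists of all multiples of g, so f ∈ (g) iff g | f, i.e. iff the remainder of f on division by g is 0. Divide f by g (g is monic, so eliminate the leading term of the running remainder at each step):
  leading term 3·x^4: subtract (3·x)·g(x) = 3·x^4 + 6·x^2, leaving -3·x^3 - 6·x
  leading term -3·x^3: subtract (-3)·g(x) = -3·x^3 - 6·x, leaving 0
The remainder is 0, so f(x) = g(x) · h(x) with h(x) = 3·x - 3. Hence g | f, i.e. f ∈ (g).

Final answer: YES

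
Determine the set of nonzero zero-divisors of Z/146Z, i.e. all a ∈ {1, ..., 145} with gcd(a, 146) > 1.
nonzero zero-divisors of Z/146Z = {2, 4, 6, 8, 10, 12, 14, 16, 18, 20, 22, 24, 26, 28, 30, 32, 34, 36, 38, 40, 42, 44, 46, 48, 50, 52, 54, 56, 58, 60, 62, 64, 66, 68, 70, 72, 73, 74, 76, 78, 80, 82, 84, 86, 88, 90, 92, 94, 96, 98, 100, 102, 104, 106, 108, 110, 112, 114, 116, 118, 120, 122, 124, 126, 128, 130, 132, 134, 136, 138, 140, 142, 144}

An element a ∈ Z/146Z (with a ≠ 0) is a zero-divisor iff gcd(a, 146) > 1 (because a is a unit precisely when gcd(a, n) = 1, and in Z/nZ every nonzero, non-unit element is a zero-divisor). Scan a = 1, ..., 145 and keep those with gcd(a, 146) > 1:
  gcd(2, 146) = 2, gcd(4, 146) = 2, gcd(6, 146) = 2, gcd(8, 146) = 2, gcd(10, 146) = 2, gcd(12, 146) = 2, gcd(14, 146) = 2, gcd(16, 146) = 2, gcd(18, 146) = 2, gcd(20, 146) = 2, gcd(22, 146) = 2, gcd(24, 146) = 2, gcd(26, 146) = 2, gcd(28, 146) = 2, gcd(30, 146) = 2, gcd(32, 146) = 2, gcd(34, 146) = 2, gcd(36, 146) = 2, gcd(38, 146) = 2, gcd(40, 146) = 2, gcd(42, 146) = 2, gcd(44, 146) = 2, gcd(46, 146) = 2, gcd(48, 146) = 2, gcd(50, 146) = 2, gcd(52, 146) = 2, gcd(54, 146) = 2, gcd(56, 146) = 2, gcd(58, 146) = 2, gcd(60, 146) = 2, gcd(62, 146) = 2, gcd(64, 146) = 2, gcd(66, 146) = 2, gcd(68, 146) = 2, gcd(70, 146) = 2, gcd(72, 146) = 2, gcd(73, 146) = 73, gcd(74, 146) = 2, gcd(76, 146) = 2, gcd(78, 146) = 2, gcd(80, 146) = 2, gcd(82, 146) = 2, gcd(84, 146) = 2, gcd(86, 146) = 2, gcd(88, 146) = 2, gcd(90, 146) = 2, gcd(92, 146) = 2, gcd(94, 146) = 2, gcd(96, 146) = 2, gcd(98, 146) = 2, gcd(100, 146) = 2, gcd(102, 146) = 2, gcd(104, 146) = 2, gcd(106, 146) = 2, gcd(108, 146) = 2, gcd(110, 146) = 2, gcd(112, 146) = 2, gcd(114, 146) = 2, gcd(116, 146) = 2, gcd(118, 146) = 2, gcd(120, 146) = 2, gcd(122, 146) = 2, gcd(124, 146) = 2, gcd(126, 146) = 2, gcd(128, 146) = 2, gcd(130, 146) = 2, gcd(132, 146) = 2, gcd(134, 146) = 2, gcd(136, 146) = 2, gcd(138, 146) = 2, gcd(140, 146) = 2, gcd(142, 146) = 2, gcd(144, 146) = 2.
All other a ∈ {1, ..., 145} have gcd(a, 146) = 1 and are units. So the nonzero zero-divisors are exactly the 73 values of a appearing in this scan.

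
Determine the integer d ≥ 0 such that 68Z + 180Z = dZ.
In the PID Z, (a, b) is generated by gcd(a, b). Compute gcd(180, 68) with the extended Euclidean algorithm, tracking rows (r, s, t) with s·180 + t·68 = r:
  row A: (180, 1, 0)   [1·180 + 0·68 = 180]
  row B: (68, 0, 1)   [0·180 + 1·68 = 68]
  180 = 2·68 + 44   → row C = row A − 2·row B = (44, 1, −2)   [check: 1·180 − 2·68 = 44]
  68 = 1·44 + 24   → row D = row B − 1·row C = (24, −1, 3)   [check: −1·180 + 3·68 = 24]
  44 = 1·24 + 20   → row E = row C − 1·row D = (20, 2, −5)   [check: 2·180 − 5·68 = 20]
  24 = 1·20 + 4   → row F = row D − 1·row E = (4, −3, 8)   [check: −3·180 + 8·68 = 4]
  20 = 5·4 + 0   → remainder 0, stop. gcd = 4 (last nonzero row F).
So gcd(68, 180) = 4, with Bézout identity −3·180 + 8·68 = 4. Containment (⊇): the Bézout identity exhibits 4 as an element of (68, 180), giving (4) ⊆ (68, 180). Containment (⊆): since 4 | 68 and 4 | 180 (68 = 4·17, 180 = 4·45), every Z-linear combination of 68 and 180 is divisible by 4, so (68, 180) ⊆ (4). Therefore (68, 180) = (4), d = 4.

Final answer: (68, 180) = (4); d = 4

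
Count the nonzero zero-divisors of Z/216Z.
Z/216Z has 143 nonzero zero-divisors

In Z/216Z each nonzero element is either a unit (gcd with 216 is 1) or a zero-divisor (gcd > 1). The number of units is φ(216): factorise 216 = 2^3 · 3^3, so φ(216) = (2^3 − 2^2) · (3^3 − 3^2) = 4 · 18 = 72. The nonzero elements number 216 − 1 = 215. Hence the nonzero zero-divisors number 215 − 72 = 143.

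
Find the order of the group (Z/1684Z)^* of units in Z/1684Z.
(Z/1684Z)^* consists of the classes a with gcd(a, 1684) = 1, so its order is φ(1684). φ is multiplicative, with φ(p^e) = p^e − p^(e−1). Factorise 1684 = 2^2 · 421. Then
  φ(1684) = (2^2 − 2^1) · (421 − 1) = 2 · 420 = 840.
Thus |(Z/1684Z)^*| = 840.

Final answer: |(Z/1684Z)^*| = 840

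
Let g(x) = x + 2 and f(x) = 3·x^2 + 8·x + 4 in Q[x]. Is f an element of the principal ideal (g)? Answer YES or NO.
YES

In Q[x] the ideal (g) consists of all multiples of g, so f ∈ (g) iff g | f, i.e. iff the remainder of f on division by g is 0. Divide f by g (g is monic, so eliminate the leading term of the running remainder at each step):
  leading term 3·x^2: subtract (3·x)·g(x) = 3·x^2 + 6·x, leaving 2·x + 4
  leading term 2·x: subtract (2)·g(x) = 2·x + 4, leaving 0
The remainder is 0, so f(x) = g(x) · h(x) with h(x) = 3·x + 2. Hence g | f, i.e. f ∈ (g).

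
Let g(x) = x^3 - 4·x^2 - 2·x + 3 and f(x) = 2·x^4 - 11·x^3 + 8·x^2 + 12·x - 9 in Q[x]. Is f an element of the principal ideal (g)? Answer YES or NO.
YES

In Q[x] the ideal (g) consists of all multiples of g, so f ∈ (g) iff g | f, i.e. iff the remainder of f on division by g is 0. Divide f by g (g is monic, so eliminate the leading term of the running remainder at each step):
  leading term 2·x^4: subtract (2·x)·g(x) = 2·x^4 - 8·x^3 - 4·x^2 + 6·x, leaving -3·x^3 + 12·x^2 + 6·x - 9
  leading term -3·x^3: subtract (-3)·g(x) = -3·x^3 + 12·x^2 + 6·x - 9, leaving 0
The remainder is 0, so f(x) = g(x) · h(x) with h(x) = 2·x - 3. Hence g | f, i.e. f ∈ (g).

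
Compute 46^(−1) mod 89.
Apply the extended Euclidean algorithm to (89, 46), tracking rows (r, s, t) with s·89 + t·46 = r. Each division r_prev = q·r_cur + r_new produces the new row as (previous row) − q·(current row):
  row A: (89, 1, 0)   [1·89 + 0·46 = 89]
  row B: (46, 0, 1)   [0·89 + 1·46 = 46]
  89 = 1·46 + 43   → row C = row A − 1·row B = (43, 1, −1)   [check: 1·89 − 1·46 = 43]
  46 = 1·43 + 3   → row D = row B − 1·row C = (3, −1, 2)   [check: −1·89 + 2·46 = 3]
  43 = 14·3 + 1   → row E = row C − 14·row D = (1, 15, −29)   [check: 15·89 − 29·46 = 1]
  3 = 3·1 + 0   → remainder 0, stop. gcd = 1 (last nonzero row E).
The gcd is 1, so 46 is invertible mod 89. The last nonzero row gives 15·89 − 29·46 = 1, so t = −29. So 46^(−1) ≡ −29 ≡ 60 (mod 89). Verify: 46 · 60 = 2760 ≡ 1 (mod 89). ✓

Final answer: 46^(−1) ≡ 60 (mod 89)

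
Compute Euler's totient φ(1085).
φ is multiplicative, with φ(p^e) = p^e − p^(e−1). Factorise 1085 = 5 · 7 · 31. Then
  φ(1085) = (5 − 1) · (7 − 1) · (31 − 1) = 4 · 6 · 30 = 720.

Final answer: φ(1085) = 720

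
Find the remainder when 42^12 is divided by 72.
Use repeated squaring. Binary(12) = 1100. Walk through the bits of the exponent 12 left-to-right: at each bit after the leading one, square the running value, then multiply by 42 if the bit is 1 (always reducing mod 72):
  bit 1 = 1 (leading): start with 42.
  bit 2 = 1: square 42^2 = 1764 ≡ 36; bit is 1, so multiply 36·42 = 1512 ≡ 0 (mod 72).
  bit 3 = 0: square 0^2 = 0 (mod 72).
  bit 4 = 0: square 0^2 = 0 (mod 72).
Final value: 42^12 ≡ 0 (mod 72).

Final answer: 0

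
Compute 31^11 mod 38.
Use repeated squaring. Binary(11) = 1011. Walk through the bits of the exponent 11 left-to-right: at each bit after the leading one, square the running value, then multiply by 31 if the bit is 1 (always reducing mod 38):
  bit 1 = 1 (leading): start with 31.
  bit 2 = 0: square 31^2 = 961 ≡ 11 (mod 38).
  bit 3 = 1: square 11^2 = 121 ≡ 7; bit is 1, so multiply 7·31 = 217 ≡ 27 (mod 38).
  bit 4 = 1: square 27^2 = 729 ≡ 7; bit is 1, so multiply 7·31 = 217 ≡ 27 (mod 38).
Final value: 31^11 ≡ 27 (mod 38).

Final answer: 27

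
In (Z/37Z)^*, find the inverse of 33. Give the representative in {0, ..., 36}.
33^(−1) ≡ 9 (mod 37)

Apply the extended Euclidean algorithm to (37, 33), tracking rows (r, s, t) with s·37 + t·33 = r. Each division r_prev = q·r_cur + r_new produces the new row as (previous row) − q·(current row):
  row A: (37, 1, 0)   [1·37 + 0·33 = 37]
  row B: (33, 0, 1)   [0·37 + 1·33 = 33]
  37 = 1·33 + 4   → row C = row A − 1·row B = (4, 1, −1)   [check: 1·37 − 1·33 = 4]
  33 = 8·4 + 1   → row D = row B − 8·row C = (1, −8, 9)   [check: −8·37 + 9·33 = 1]
  4 = 4·1 + 0   → remainder 0, stop. gcd = 1 (last nonzero row D).
The gcd is 1, so 33 is invertible mod 37. The last nonzero row gives −8·37 + 9·33 = 1, so t = 9. So 33^(−1) ≡ 9 (mod 37). Verify: 33 · 9 = 297 ≡ 1 (mod 37). ✓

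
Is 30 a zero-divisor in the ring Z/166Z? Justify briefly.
gcd(30, 166) = 2 > 1, so 30 is not a unit in Z/166Z. In Z/nZ every nonzero non-unit is a zero-divisor: explicitly, take b = 166/gcd = 83 ≠ 0 (mod 166); then 30·83 = 2490 = 15·166, i.e. 30·83 ≡ 0 (mod 166). So 30 is a zero-divisor.

Final answer: YES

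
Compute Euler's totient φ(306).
φ is multiplicative, with φ(p^e) = p^e − p^(e−1). Factorise 306 = 2 · 3^2 · 17. Then
  φ(306) = (2 − 1) · (3^2 − 3^1) · (17 − 1) = 1 · 6 · 16 = 96.

Final answer: φ(306) = 96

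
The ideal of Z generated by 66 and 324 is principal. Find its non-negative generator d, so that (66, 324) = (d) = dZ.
(66, 324) = (6); d = 6

In the PID Z, (a, b) is generated by gcd(a, b). Compute gcd(324, 66) with the extended Euclidean algorithm, tracking rows (r, s, t) with s·324 + t·66 = r:
  row A: (324, 1, 0)   [1·324 + 0·66 = 324]
  row B: (66, 0, 1)   [0·324 + 1·66 = 66]
  324 = 4·66 + 60   → row C = row A − 4·row B = (60, 1, −4)   [check: 1·324 − 4·66 = 60]
  66 = 1·60 + 6   → row D = row B − 1·row C = (6, −1, 5)   [check: −1·324 + 5·66 = 6]
  60 = 10·6 + 0   → remainder 0, stop. gcd = 6 (last nonzero row D).
So gcd(66, 324) = 6, with Bézout identity −1·324 + 5·66 = 6. Containment (⊇): the Bézout identity exhibits 6 as an element of (66, 324), giving (6) ⊆ (66, 324). Containment (⊆): since 6 | 66 and 6 | 324 (66 = 6·11, 324 = 6·54), every Z-linear combination of 66 and 324 is divisible by 6, so (66, 324) ⊆ (6). Therefore (66, 324) = (6), d = 6.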